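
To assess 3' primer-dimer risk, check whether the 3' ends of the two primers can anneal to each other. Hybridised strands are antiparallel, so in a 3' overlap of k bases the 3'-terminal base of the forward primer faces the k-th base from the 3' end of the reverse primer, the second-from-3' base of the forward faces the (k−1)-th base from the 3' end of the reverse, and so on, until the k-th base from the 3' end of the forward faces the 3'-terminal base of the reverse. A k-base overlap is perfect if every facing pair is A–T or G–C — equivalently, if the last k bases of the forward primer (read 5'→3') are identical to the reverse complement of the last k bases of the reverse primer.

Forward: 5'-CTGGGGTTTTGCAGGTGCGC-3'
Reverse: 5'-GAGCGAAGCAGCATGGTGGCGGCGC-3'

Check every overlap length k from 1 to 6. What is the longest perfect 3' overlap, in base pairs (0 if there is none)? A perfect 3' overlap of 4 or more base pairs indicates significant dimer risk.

Longest perfect overlap: 4 complementary base pairs; significant dimer risk (threshold 4).

Last 6 bases (5'→3') — forward …GTGCGC, reverse …CGGCGC.
Reverse complement of the reverse primer's last 6 bases: GCGCCG; its first k bases are the reverse complement of the reverse primer's last k bases, so a perfect k-base overlap needs the forward primer's last k bases to equal them.
Comparing (forward last k vs required): k=1: C vs G ✗; k=2: GC vs GC ✓; k=3: CGC vs GCG ✗; k=4: GCGC vs GCGC ✓; k=5: TGCGC vs GCGCC ✗; k=6: GTGCGC vs GCGCCG ✗.
Perfect overlaps at k = 2, 4; the largest is 4.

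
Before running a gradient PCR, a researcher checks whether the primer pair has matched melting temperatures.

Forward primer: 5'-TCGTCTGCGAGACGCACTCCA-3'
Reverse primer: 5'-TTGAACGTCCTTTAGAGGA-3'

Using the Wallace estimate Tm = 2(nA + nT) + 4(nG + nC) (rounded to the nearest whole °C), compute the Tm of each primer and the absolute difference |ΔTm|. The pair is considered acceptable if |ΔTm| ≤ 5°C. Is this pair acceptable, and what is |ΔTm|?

|ΔTm| = 14°C; the pair is not acceptable.

Forward: A=4 T=4 G=5 C=8 → Tm = 2·8 + 4·13 = 68°C.
Reverse: A=5 T=6 G=5 C=3 → Tm = 2·11 + 4·8 = 54°C.
|ΔTm| = |68 − 54| = 14°C, > 5°C.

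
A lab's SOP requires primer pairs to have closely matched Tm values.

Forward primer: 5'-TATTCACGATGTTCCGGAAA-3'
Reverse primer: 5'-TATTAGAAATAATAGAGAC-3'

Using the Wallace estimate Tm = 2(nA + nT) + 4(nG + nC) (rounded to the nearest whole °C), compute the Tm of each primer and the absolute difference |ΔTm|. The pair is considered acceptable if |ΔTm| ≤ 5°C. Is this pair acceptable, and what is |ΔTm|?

Forward: A=6 T=6 G=4 C=4 → Tm = 2·12 + 4·8 = 56°C.
Reverse: A=10 T=5 G=3 C=1 → Tm = 2·15 + 4·4 = 46°C.
|ΔTm| = |56 − 46| = 10°C, > 5°C.

|ΔTm| = 10°C; the pair is not acceptable.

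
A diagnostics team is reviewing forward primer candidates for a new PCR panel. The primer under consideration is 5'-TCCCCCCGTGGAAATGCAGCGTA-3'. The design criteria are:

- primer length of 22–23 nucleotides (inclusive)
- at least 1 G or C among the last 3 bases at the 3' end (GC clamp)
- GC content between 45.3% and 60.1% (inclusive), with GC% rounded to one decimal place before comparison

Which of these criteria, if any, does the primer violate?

Base counts: A=5, T=4, G=6, C=8 (length 23).
length: length 23 ✓
GC clamp: 3' end GTA has 1 G/C ✓
GC content: GC 14/23 = 60.9%, outside 45.3–60.1% ✗

Fails: GC content.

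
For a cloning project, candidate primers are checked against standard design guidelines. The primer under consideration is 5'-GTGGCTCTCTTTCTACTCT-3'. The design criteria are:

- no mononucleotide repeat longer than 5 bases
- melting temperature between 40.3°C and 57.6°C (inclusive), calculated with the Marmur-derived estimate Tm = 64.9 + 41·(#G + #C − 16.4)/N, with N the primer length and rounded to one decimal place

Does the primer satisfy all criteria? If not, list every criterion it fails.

Base counts: A=1, T=9, G=3, C=6 (length 19).
homopolymer run: longest run = 3 ✓
Tm: Tm = 64.9 + 41·(9 − 16.4)/19 = 48.9°C ✓

Meets all criteria.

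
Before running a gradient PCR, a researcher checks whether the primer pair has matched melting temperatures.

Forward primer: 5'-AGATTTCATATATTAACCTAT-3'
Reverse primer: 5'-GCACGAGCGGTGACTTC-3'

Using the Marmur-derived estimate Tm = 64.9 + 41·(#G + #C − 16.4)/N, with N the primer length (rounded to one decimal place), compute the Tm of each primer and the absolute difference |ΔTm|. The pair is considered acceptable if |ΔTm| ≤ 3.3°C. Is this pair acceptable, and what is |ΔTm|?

|ΔTm| = 11.2°C; the pair is not acceptable.

Forward: G+C = 4, N = 21 → Tm = 64.9 + 41·(4 − 16.4)/21 = 40.7°C.
Reverse: G+C = 11, N = 17 → Tm = 64.9 + 41·(11 − 16.4)/17 = 51.9°C.
|ΔTm| = |40.7 − 51.9| = 11.2°C, > 3.3°C.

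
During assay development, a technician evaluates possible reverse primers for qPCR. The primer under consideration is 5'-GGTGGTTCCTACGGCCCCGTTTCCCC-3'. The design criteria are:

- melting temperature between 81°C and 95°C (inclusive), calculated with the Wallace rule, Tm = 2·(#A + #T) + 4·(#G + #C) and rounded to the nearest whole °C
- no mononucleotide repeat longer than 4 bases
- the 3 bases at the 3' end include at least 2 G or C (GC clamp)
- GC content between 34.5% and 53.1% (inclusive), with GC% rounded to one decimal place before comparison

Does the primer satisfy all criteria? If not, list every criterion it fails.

Base counts: A=1, T=7, G=7, C=11 (length 26).
Tm: Tm = 2·8 + 4·18 = 88°C ✓
homopolymer run: longest run = 4 ✓
GC clamp: 3' end CCC has 3 G/C ✓
GC content: GC 18/26 = 69.2%, outside 34.5–53.1% ✗

Fails: GC content.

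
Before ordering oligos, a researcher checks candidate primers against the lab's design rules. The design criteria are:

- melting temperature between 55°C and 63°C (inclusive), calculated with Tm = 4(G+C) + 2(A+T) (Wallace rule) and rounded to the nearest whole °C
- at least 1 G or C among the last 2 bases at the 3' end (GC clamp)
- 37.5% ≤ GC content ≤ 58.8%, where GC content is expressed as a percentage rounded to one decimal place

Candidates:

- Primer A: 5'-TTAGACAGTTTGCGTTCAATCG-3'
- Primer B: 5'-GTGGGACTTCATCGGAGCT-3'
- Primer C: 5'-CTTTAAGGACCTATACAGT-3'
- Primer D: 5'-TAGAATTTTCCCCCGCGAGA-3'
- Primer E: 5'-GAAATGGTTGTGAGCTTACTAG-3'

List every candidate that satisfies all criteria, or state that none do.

Primer A, Primer B, Primer D and Primer E.

Primer A (22 nt, A=5 T=8 G=5 C=4): Tm = 2·13 + 4·9 = 62°C ✓; 3' end CG has 2 G/C ✓; GC 9/22 = 40.9% ✓ — passes.
Primer B (19 nt, A=3 T=5 G=7 C=4): Tm = 2·8 + 4·11 = 60°C ✓; 3' end CT has 1 G/C ✓; GC 11/19 = 57.9% ✓ — passes.
Primer C (19 nt, A=6 T=6 G=3 C=4): Tm = 2·12 + 4·7 = 52°C, outside 55–63°C ✗; 3' end GT has 1 G/C ✓; GC 7/19 = 36.8%, outside 37.5–58.8% ✗ — fails.
Primer D (20 nt, A=5 T=5 G=4 C=6): Tm = 2·10 + 4·10 = 60°C ✓; 3' end GA has 1 G/C ✓; GC 10/20 = 50.0% ✓ — passes.
Primer E (22 nt, A=6 T=7 G=7 C=2): Tm = 2·13 + 4·9 = 62°C ✓; 3' end AG has 1 G/C ✓; GC 9/22 = 40.9% ✓ — passes.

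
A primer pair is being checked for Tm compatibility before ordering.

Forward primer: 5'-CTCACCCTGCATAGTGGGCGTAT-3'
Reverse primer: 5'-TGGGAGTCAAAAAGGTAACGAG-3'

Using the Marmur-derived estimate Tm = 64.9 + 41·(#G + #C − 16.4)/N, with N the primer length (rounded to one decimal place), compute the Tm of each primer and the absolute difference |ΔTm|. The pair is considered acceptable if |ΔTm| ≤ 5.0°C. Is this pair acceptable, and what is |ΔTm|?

Forward: G+C = 13, N = 23 → Tm = 64.9 + 41·(13 − 16.4)/23 = 58.8°C.
Reverse: G+C = 10, N = 22 → Tm = 64.9 + 41·(10 − 16.4)/22 = 53.0°C.
|ΔTm| = |58.8 − 53.0| = 5.8°C, > 5.0°C.

|ΔTm| = 5.8°C; the pair is not acceptable.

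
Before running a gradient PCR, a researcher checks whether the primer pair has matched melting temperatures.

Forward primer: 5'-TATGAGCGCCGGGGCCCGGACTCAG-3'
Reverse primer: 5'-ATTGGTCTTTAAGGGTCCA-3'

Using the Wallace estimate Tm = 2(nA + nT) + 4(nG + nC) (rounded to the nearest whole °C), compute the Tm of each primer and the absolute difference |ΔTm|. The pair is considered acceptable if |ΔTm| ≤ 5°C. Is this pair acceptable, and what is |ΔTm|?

|ΔTm| = 32°C; the pair is not acceptable.

Forward: A=4 T=3 G=10 C=8 → Tm = 2·7 + 4·18 = 86°C.
Reverse: A=4 T=7 G=5 C=3 → Tm = 2·11 + 4·8 = 54°C.
|ΔTm| = |86 − 54| = 32°C, > 5°C.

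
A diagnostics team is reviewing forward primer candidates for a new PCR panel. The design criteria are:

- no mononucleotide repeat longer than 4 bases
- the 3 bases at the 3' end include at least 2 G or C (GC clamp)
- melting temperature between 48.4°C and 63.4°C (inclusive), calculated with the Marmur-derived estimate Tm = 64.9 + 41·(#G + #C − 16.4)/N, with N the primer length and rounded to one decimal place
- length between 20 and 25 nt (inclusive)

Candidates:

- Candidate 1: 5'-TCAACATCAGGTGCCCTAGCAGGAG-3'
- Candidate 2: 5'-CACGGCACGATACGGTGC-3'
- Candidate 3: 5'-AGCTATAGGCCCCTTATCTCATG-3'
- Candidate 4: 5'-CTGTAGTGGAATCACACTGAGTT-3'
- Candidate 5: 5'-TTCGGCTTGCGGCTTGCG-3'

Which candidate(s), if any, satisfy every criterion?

Candidate 1 (25 nt, A=7 T=4 G=7 C=7): longest run = 3 ✓; 3' end GAG has 2 G/C ✓; Tm = 64.9 + 41·(14 − 16.4)/25 = 61.0°C ✓; length 25 ✓ — passes.
Candidate 2 (18 nt, A=4 T=2 G=6 C=6): longest run = 2 ✓; 3' end TGC has 2 G/C ✓; Tm = 64.9 + 41·(12 − 16.4)/18 = 54.9°C ✓; length 18, outside 20–25 ✗ — fails.
Candidate 3 (23 nt, A=5 T=7 G=4 C=7): longest run = 4 ✓; 3' end ATG has 1 G/C, need ≥2 ✗; Tm = 64.9 + 41·(11 − 16.4)/23 = 55.3°C ✓; length 23 ✓ — fails.
Candidate 4 (23 nt, A=6 T=7 G=6 C=4): longest run = 2 ✓; 3' end GTT has 1 G/C, need ≥2 ✗; Tm = 64.9 + 41·(10 − 16.4)/23 = 53.5°C ✓; length 23 ✓ — fails.
Candidate 5 (18 nt, A=0 T=6 G=7 C=5): longest run = 2 ✓; 3' end GCG has 3 G/C ✓; Tm = 64.9 + 41·(12 − 16.4)/18 = 54.9°C ✓; length 18, outside 20–25 ✗ — fails.

Candidate 1 only.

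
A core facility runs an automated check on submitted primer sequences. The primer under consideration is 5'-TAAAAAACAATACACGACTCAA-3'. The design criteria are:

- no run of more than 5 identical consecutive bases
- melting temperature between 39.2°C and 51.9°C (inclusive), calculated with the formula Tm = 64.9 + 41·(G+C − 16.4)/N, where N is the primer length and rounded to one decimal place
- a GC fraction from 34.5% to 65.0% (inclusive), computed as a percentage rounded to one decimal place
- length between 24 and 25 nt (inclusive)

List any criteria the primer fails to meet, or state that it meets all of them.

Fails: homopolymer run, GC content, length.

Base counts: A=13, T=3, G=1, C=5 (length 22).
homopolymer run: longest run = 6, exceeds 5 ✗
Tm: Tm = 64.9 + 41·(6 − 16.4)/22 = 45.5°C ✓
GC content: GC 6/22 = 27.3%, outside 34.5–65.0% ✗
length: length 22, outside 24–25 ✗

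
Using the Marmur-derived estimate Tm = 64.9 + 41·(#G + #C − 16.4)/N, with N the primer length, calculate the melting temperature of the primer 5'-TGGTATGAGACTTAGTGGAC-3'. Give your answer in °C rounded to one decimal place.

49.7°C

Base counts: A=5, T=6, G=7, C=2; G+C = 9, N = 20.
Tm = 64.9 + 41·(9 − 16.4)/20 = 64.9 + -303.40/20 = 49.7°C.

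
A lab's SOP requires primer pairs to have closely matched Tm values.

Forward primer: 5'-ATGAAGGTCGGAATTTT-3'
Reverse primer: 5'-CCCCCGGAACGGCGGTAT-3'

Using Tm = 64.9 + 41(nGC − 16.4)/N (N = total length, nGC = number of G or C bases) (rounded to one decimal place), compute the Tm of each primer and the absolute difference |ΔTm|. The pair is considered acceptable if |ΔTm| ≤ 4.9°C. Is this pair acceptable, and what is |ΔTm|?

Forward: G+C = 6, N = 17 → Tm = 64.9 + 41·(6 − 16.4)/17 = 39.8°C.
Reverse: G+C = 13, N = 18 → Tm = 64.9 + 41·(13 − 16.4)/18 = 57.2°C.
|ΔTm| = |39.8 − 57.2| = 17.4°C, > 4.9°C.

|ΔTm| = 17.4°C; the pair is not acceptable.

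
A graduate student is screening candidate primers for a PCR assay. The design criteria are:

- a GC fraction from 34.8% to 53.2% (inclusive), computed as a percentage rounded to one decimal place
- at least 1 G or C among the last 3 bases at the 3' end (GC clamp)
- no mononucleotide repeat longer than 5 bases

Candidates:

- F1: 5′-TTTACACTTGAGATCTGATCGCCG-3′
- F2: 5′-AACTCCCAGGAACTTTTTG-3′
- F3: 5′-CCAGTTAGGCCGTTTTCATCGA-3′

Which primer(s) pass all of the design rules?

F1 (24 nt, A=5 T=8 G=5 C=6): GC 11/24 = 45.8% ✓; 3' end CCG has 3 G/C ✓; longest run = 3 ✓ — passes.
F2 (19 nt, A=5 T=6 G=3 C=5): GC 8/19 = 42.1% ✓; 3' end TTG has 1 G/C ✓; longest run = 5 ✓ — passes.
F3 (22 nt, A=4 T=7 G=5 C=6): GC 11/22 = 50.0% ✓; 3' end CGA has 2 G/C ✓; longest run = 4 ✓ — passes.

F1, F2 and F3.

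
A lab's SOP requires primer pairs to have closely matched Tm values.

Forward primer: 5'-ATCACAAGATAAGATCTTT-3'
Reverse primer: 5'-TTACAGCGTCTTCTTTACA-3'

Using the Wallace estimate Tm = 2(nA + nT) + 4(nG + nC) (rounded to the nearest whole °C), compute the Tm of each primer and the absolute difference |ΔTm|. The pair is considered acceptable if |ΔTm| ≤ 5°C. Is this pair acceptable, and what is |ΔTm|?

Forward: A=8 T=6 G=2 C=3 → Tm = 2·14 + 4·5 = 48°C.
Reverse: A=4 T=8 G=2 C=5 → Tm = 2·12 + 4·7 = 52°C.
|ΔTm| = |48 − 52| = 4°C, ≤ 5°C.

|ΔTm| = 4°C; the pair is acceptable.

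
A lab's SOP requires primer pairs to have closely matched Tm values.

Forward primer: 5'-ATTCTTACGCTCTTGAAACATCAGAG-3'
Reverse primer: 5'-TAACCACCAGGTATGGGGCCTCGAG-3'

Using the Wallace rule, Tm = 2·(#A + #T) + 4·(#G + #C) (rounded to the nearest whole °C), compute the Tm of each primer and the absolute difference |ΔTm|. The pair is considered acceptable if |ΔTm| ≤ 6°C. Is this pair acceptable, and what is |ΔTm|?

Forward: A=8 T=8 G=4 C=6 → Tm = 2·16 + 4·10 = 72°C.
Reverse: A=6 T=4 G=8 C=7 → Tm = 2·10 + 4·15 = 80°C.
|ΔTm| = |72 − 80| = 8°C, > 6°C.

|ΔTm| = 8°C; the pair is not acceptable.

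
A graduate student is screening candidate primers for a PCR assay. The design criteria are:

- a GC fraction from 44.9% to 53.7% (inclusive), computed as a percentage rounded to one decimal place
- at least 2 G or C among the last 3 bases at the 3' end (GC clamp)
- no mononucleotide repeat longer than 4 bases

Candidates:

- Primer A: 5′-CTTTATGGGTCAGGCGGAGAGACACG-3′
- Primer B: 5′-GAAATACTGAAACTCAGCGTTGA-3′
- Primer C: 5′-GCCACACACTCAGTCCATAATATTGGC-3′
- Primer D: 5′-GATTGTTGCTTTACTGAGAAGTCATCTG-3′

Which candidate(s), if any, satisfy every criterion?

Primer C only.

Primer A (26 nt, A=6 T=5 G=10 C=5): GC 15/26 = 57.7%, outside 44.9–53.7% ✗; 3' end ACG has 2 G/C ✓; longest run = 3 ✓ — fails.
Primer B (23 nt, A=9 T=5 G=5 C=4): GC 9/23 = 39.1%, outside 44.9–53.7% ✗; 3' end TGA has 1 G/C, need ≥2 ✗; longest run = 3 ✓ — fails.
Primer C (27 nt, A=8 T=6 G=4 C=9): GC 13/27 = 48.1% ✓; 3' end GGC has 3 G/C ✓; longest run = 2 ✓ — passes.
Primer D (28 nt, A=6 T=11 G=7 C=4): GC 11/28 = 39.3%, outside 44.9–53.7% ✗; 3' end CTG has 2 G/C ✓; longest run = 3 ✓ — fails.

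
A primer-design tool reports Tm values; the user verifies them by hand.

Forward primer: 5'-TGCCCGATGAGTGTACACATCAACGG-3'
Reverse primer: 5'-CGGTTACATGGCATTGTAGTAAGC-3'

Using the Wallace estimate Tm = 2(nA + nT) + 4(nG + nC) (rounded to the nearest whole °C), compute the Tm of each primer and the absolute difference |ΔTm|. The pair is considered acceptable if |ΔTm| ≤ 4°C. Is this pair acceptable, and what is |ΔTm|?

|ΔTm| = 10°C; the pair is not acceptable.

Forward: A=7 T=5 G=7 C=7 → Tm = 2·12 + 4·14 = 80°C.
Reverse: A=6 T=7 G=7 C=4 → Tm = 2·13 + 4·11 = 70°C.
|ΔTm| = |80 − 70| = 10°C, > 4°C.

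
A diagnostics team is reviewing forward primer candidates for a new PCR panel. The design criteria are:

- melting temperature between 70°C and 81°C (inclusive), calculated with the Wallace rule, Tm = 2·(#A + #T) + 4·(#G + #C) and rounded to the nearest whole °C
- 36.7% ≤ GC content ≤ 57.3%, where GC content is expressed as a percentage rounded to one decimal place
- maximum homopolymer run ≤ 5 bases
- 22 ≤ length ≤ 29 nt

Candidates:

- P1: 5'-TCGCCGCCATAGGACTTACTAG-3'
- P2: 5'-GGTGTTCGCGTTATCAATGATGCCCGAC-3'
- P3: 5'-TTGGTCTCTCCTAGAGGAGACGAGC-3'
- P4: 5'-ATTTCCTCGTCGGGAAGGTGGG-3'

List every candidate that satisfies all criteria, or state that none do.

P1 (22 nt, A=5 T=5 G=5 C=7): Tm = 2·10 + 4·12 = 68°C, outside 70–81°C ✗; GC 12/22 = 54.5% ✓; longest run = 2 ✓; length 22 ✓ — fails.
P2 (28 nt, A=5 T=8 G=8 C=7): Tm = 2·13 + 4·15 = 86°C, outside 70–81°C ✗; GC 15/28 = 53.6% ✓; longest run = 3 ✓; length 28 ✓ — fails.
P3 (25 nt, A=5 T=6 G=8 C=6): Tm = 2·11 + 4·14 = 78°C ✓; GC 14/25 = 56.0% ✓; longest run = 2 ✓; length 25 ✓ — passes.
P4 (22 nt, A=3 T=6 G=9 C=4): Tm = 2·9 + 4·13 = 70°C ✓; GC 13/22 = 59.1%, outside 36.7–57.3% ✗; longest run = 3 ✓; length 22 ✓ — fails.

P3 only.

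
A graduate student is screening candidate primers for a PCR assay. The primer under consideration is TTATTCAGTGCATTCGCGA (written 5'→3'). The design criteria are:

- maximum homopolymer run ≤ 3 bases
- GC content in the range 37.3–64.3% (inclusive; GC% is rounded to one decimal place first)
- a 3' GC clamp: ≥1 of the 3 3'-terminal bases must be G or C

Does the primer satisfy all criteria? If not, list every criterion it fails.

Meets all criteria.

Base counts: A=4, T=7, G=4, C=4 (length 19).
homopolymer run: longest run = 2 ✓
GC content: GC 8/19 = 42.1% ✓
GC clamp: 3' end CGA has 2 G/C ✓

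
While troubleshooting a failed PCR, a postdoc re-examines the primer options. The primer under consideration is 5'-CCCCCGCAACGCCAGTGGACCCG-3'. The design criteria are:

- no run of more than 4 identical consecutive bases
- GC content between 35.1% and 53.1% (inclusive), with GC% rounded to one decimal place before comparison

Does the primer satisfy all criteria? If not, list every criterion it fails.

Fails: homopolymer run, GC content.

Base counts: A=4, T=1, G=6, C=12 (length 23).
homopolymer run: longest run = 5, exceeds 4 ✗
GC content: GC 18/23 = 78.3%, outside 35.1–53.1% ✗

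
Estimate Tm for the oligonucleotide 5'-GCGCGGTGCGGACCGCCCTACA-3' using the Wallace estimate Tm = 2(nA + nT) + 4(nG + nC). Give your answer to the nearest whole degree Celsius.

78°C

Base counts: A=3, T=2, G=8, C=9 (length 22).
Tm = 2·(3+2) + 4·(8+9) = 2·5 + 4·17 = 10 + 68 = 78°C.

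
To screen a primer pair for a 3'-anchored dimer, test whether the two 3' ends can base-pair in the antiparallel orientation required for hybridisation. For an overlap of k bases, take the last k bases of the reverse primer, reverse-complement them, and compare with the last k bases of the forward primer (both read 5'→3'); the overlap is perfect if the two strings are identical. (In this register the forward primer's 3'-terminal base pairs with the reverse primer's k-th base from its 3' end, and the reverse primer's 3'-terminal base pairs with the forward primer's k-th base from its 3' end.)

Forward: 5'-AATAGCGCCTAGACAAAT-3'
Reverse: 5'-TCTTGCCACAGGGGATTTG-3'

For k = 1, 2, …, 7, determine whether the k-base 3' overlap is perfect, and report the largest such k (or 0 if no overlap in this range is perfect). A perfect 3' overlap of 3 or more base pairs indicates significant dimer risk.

Last 7 bases (5'→3') — forward …GACAAAT, reverse …GGATTTG.
Reverse complement of the reverse primer's last 7 bases: CAAATCC; its first k bases are the reverse complement of the reverse primer's last k bases, so a perfect k-base overlap needs the forward primer's last k bases to equal them.
Comparing (forward last k vs required): k=1: T vs C ✗; k=2: AT vs CA ✗; k=3: AAT vs CAA ✗; k=4: AAAT vs CAAA ✗; k=5: CAAAT vs CAAAT ✓; k=6: ACAAAT vs CAAATC ✗; k=7: GACAAAT vs CAAATCC ✗.
Only k = 5 is perfect, so the longest perfect 3' overlap is 5.

Longest perfect overlap: 5 complementary base pairs; significant dimer risk (threshold 3).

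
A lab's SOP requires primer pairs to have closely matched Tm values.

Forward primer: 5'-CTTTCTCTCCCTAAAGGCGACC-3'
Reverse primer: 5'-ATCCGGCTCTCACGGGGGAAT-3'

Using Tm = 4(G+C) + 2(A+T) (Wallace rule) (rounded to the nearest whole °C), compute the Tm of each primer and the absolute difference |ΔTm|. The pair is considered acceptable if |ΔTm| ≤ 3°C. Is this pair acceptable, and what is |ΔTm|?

Forward: A=4 T=6 G=3 C=9 → Tm = 2·10 + 4·12 = 68°C.
Reverse: A=4 T=4 G=7 C=6 → Tm = 2·8 + 4·13 = 68°C.
|ΔTm| = |68 − 68| = 0°C, ≤ 3°C.

|ΔTm| = 0°C; the pair is acceptable.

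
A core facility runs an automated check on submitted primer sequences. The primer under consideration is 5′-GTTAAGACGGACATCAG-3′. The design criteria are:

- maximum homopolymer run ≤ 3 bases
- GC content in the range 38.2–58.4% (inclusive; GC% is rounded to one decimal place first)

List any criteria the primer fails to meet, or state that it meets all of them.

Meets all criteria.

Base counts: A=6, T=3, G=5, C=3 (length 17).
homopolymer run: longest run = 2 ✓
GC content: GC 8/17 = 47.1% ✓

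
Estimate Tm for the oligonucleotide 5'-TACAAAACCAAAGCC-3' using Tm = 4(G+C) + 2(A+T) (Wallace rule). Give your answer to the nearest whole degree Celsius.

Base counts: A=8, T=1, G=1, C=5 (length 15).
Tm = 2·(8+1) + 4·(1+5) = 2·9 + 4·6 = 18 + 24 = 42°C.

42°C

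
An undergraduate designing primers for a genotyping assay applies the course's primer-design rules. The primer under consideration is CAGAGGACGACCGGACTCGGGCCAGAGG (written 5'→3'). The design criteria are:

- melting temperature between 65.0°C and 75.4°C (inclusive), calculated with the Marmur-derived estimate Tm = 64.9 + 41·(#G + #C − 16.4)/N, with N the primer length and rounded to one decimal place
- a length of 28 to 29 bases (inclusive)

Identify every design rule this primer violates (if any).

Meets all criteria.

Base counts: A=7, T=1, G=12, C=8 (length 28).
Tm: Tm = 64.9 + 41·(20 − 16.4)/28 = 70.2°C ✓
length: length 28 ✓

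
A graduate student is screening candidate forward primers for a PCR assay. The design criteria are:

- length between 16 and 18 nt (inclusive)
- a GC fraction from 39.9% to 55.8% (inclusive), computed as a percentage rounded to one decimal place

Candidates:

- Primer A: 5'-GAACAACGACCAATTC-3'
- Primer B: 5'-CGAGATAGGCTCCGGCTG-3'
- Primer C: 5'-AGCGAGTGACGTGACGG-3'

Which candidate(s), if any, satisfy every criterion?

Primer A only.

Primer A (16 nt, A=7 T=2 G=2 C=5): length 16 ✓; GC 7/16 = 43.8% ✓ — passes.
Primer B (18 nt, A=3 T=3 G=7 C=5): length 18 ✓; GC 12/18 = 66.7%, outside 39.9–55.8% ✗ — fails.
Primer C (17 nt, A=4 T=2 G=8 C=3): length 17 ✓; GC 11/17 = 64.7%, outside 39.9–55.8% ✗ — fails.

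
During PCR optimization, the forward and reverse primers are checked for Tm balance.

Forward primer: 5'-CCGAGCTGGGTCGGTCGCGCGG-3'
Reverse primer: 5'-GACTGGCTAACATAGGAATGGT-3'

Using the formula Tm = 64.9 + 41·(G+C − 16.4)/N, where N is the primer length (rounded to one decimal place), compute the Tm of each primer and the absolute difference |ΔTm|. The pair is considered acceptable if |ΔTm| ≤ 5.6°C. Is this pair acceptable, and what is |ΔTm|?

|ΔTm| = 14.9°C; the pair is not acceptable.

Forward: G+C = 18, N = 22 → Tm = 64.9 + 41·(18 − 16.4)/22 = 67.9°C.
Reverse: G+C = 10, N = 22 → Tm = 64.9 + 41·(10 − 16.4)/22 = 53.0°C.
|ΔTm| = |67.9 − 53.0| = 14.9°C, > 5.6°C.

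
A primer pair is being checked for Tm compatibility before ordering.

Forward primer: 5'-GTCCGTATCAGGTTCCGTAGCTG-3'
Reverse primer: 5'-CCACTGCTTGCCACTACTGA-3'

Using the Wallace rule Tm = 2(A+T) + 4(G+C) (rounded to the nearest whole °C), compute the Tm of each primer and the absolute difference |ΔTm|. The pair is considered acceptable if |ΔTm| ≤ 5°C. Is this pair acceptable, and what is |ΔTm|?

Forward: A=3 T=7 G=7 C=6 → Tm = 2·10 + 4·13 = 72°C.
Reverse: A=4 T=5 G=3 C=8 → Tm = 2·9 + 4·11 = 62°C.
|ΔTm| = |72 − 62| = 10°C, > 5°C.

|ΔTm| = 10°C; the pair is not acceptable.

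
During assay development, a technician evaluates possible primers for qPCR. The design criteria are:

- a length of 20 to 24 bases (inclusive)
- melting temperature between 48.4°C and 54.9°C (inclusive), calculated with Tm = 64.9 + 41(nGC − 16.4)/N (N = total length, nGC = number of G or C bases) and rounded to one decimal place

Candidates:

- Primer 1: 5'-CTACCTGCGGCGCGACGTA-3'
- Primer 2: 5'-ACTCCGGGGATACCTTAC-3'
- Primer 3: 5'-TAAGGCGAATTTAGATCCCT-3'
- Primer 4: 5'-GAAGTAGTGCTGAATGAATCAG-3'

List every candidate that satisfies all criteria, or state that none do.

Primer 1 (19 nt, A=3 T=3 G=6 C=7): length 19, outside 20–24 ✗; Tm = 64.9 + 41·(13 − 16.4)/19 = 57.6°C, outside 48.4–54.9°C ✗ — fails.
Primer 2 (18 nt, A=4 T=4 G=4 C=6): length 18, outside 20–24 ✗; Tm = 64.9 + 41·(10 − 16.4)/18 = 50.3°C ✓ — fails.
Primer 3 (20 nt, A=6 T=6 G=4 C=4): length 20 ✓; Tm = 64.9 + 41·(8 − 16.4)/20 = 47.7°C, outside 48.4–54.9°C ✗ — fails.
Primer 4 (22 nt, A=8 T=5 G=7 C=2): length 22 ✓; Tm = 64.9 + 41·(9 − 16.4)/22 = 51.1°C ✓ — passes.

Primer 4 only.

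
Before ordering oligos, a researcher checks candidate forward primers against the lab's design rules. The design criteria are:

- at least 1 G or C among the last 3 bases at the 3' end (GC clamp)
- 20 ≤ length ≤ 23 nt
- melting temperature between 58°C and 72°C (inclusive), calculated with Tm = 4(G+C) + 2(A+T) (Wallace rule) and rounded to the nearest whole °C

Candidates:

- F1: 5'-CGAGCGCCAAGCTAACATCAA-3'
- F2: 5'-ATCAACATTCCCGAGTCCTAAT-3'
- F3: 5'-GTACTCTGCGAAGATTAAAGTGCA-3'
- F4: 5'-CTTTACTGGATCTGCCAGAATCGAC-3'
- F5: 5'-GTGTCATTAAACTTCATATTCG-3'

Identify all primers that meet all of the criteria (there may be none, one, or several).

F1 (21 nt, A=8 T=2 G=4 C=7): 3' end CAA has 1 G/C ✓; length 21 ✓; Tm = 2·10 + 4·11 = 64°C ✓ — passes.
F2 (22 nt, A=7 T=6 G=2 C=7): 3' end AAT has 0 G/C, need ≥1 ✗; length 22 ✓; Tm = 2·13 + 4·9 = 62°C ✓ — fails.
F3 (24 nt, A=8 T=6 G=6 C=4): 3' end GCA has 2 G/C ✓; length 24, outside 20–23 ✗; Tm = 2·14 + 4·10 = 68°C ✓ — fails.
F4 (25 nt, A=6 T=7 G=5 C=7): 3' end GAC has 2 G/C ✓; length 25, outside 20–23 ✗; Tm = 2·13 + 4·12 = 74°C, outside 58–72°C ✗ — fails.
F5 (22 nt, A=6 T=9 G=3 C=4): 3' end TCG has 2 G/C ✓; length 22 ✓; Tm = 2·15 + 4·7 = 58°C ✓ — passes.

F1 and F5.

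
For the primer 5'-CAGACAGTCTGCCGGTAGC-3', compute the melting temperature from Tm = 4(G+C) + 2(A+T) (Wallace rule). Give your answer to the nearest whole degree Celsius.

Base counts: A=4, T=3, G=6, C=6 (length 19).
Tm = 2·(4+3) + 4·(6+6) = 2·7 + 4·12 = 14 + 48 = 62°C.

62°C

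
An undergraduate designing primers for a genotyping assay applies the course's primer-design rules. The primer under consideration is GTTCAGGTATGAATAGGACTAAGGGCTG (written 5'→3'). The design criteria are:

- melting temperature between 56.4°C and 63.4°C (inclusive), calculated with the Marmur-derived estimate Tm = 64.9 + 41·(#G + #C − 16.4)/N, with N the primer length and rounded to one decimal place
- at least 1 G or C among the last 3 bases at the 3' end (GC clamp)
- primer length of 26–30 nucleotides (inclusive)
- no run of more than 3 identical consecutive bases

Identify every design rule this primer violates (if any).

Meets all criteria.

Base counts: A=8, T=7, G=10, C=3 (length 28).
Tm: Tm = 64.9 + 41·(13 − 16.4)/28 = 59.9°C ✓
GC clamp: 3' end CTG has 2 G/C ✓
length: length 28 ✓
homopolymer run: longest run = 3 ✓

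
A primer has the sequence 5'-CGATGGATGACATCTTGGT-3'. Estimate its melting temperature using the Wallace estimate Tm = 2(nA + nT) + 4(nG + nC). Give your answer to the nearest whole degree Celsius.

Base counts: A=4, T=6, G=6, C=3 (length 19).
Tm = 2·(4+6) + 4·(6+3) = 2·10 + 4·9 = 20 + 36 = 56°C.

56°C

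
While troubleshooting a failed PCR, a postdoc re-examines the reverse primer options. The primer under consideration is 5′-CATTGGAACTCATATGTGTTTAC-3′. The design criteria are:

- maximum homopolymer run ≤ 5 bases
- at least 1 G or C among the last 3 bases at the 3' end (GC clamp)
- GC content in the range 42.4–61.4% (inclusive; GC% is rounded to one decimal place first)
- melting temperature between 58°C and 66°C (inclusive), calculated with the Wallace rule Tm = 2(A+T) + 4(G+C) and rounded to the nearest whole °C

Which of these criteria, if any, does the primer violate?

Base counts: A=6, T=9, G=4, C=4 (length 23).
homopolymer run: longest run = 3 ✓
GC clamp: 3' end TAC has 1 G/C ✓
GC content: GC 8/23 = 34.8%, outside 42.4–61.4% ✗
Tm: Tm = 2·15 + 4·8 = 62°C ✓

Fails: GC content.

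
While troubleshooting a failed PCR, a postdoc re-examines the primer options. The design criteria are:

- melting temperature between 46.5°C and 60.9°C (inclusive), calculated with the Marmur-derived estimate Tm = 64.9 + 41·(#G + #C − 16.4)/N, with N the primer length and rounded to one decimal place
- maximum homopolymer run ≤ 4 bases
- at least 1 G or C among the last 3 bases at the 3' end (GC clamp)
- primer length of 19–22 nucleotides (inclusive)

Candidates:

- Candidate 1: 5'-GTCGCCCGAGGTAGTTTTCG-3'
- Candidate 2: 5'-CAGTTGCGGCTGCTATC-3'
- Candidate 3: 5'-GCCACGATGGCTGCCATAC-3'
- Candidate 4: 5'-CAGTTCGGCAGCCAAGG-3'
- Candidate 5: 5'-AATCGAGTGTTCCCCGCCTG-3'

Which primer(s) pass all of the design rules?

Candidate 1, Candidate 3 and Candidate 5.

Candidate 1 (20 nt, A=2 T=6 G=7 C=5): Tm = 64.9 + 41·(12 − 16.4)/20 = 55.9°C ✓; longest run = 4 ✓; 3' end TCG has 2 G/C ✓; length 20 ✓ — passes.
Candidate 2 (17 nt, A=2 T=5 G=5 C=5): Tm = 64.9 + 41·(10 − 16.4)/17 = 49.5°C ✓; longest run = 2 ✓; 3' end ATC has 1 G/C ✓; length 17, outside 19–22 ✗ — fails.
Candidate 3 (19 nt, A=4 T=3 G=5 C=7): Tm = 64.9 + 41·(12 − 16.4)/19 = 55.4°C ✓; longest run = 2 ✓; 3' end TAC has 1 G/C ✓; length 19 ✓ — passes.
Candidate 4 (17 nt, A=4 T=2 G=6 C=5): Tm = 64.9 + 41·(11 − 16.4)/17 = 51.9°C ✓; longest run = 2 ✓; 3' end AGG has 2 G/C ✓; length 17, outside 19–22 ✗ — fails.
Candidate 5 (20 nt, A=3 T=5 G=5 C=7): Tm = 64.9 + 41·(12 − 16.4)/20 = 55.9°C ✓; longest run = 4 ✓; 3' end CTG has 2 G/C ✓; length 20 ✓ — passes.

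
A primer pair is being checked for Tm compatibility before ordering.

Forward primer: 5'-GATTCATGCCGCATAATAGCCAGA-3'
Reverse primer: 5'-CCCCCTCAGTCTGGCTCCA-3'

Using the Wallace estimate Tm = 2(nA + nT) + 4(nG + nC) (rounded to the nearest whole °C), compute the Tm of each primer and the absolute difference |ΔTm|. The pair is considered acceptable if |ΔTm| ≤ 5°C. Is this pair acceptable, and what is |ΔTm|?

|ΔTm| = 6°C; the pair is not acceptable.

Forward: A=8 T=5 G=5 C=6 → Tm = 2·13 + 4·11 = 70°C.
Reverse: A=2 T=4 G=3 C=10 → Tm = 2·6 + 4·13 = 64°C.
|ΔTm| = |70 − 64| = 6°C, > 5°C.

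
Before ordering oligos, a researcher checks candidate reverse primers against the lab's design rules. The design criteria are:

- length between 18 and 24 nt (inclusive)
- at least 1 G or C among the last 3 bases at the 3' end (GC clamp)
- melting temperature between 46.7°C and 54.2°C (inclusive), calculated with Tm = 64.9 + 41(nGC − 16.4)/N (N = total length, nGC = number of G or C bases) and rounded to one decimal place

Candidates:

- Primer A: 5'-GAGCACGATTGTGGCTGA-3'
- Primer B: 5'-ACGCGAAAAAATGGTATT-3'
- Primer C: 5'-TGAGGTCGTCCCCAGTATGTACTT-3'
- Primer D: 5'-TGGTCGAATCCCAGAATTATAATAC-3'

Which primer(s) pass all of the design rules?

Primer A (18 nt, A=4 T=4 G=7 C=3): length 18 ✓; 3' end TGA has 1 G/C ✓; Tm = 64.9 + 41·(10 − 16.4)/18 = 50.3°C ✓ — passes.
Primer B (18 nt, A=8 T=4 G=4 C=2): length 18 ✓; 3' end ATT has 0 G/C, need ≥1 ✗; Tm = 64.9 + 41·(6 − 16.4)/18 = 41.2°C, outside 46.7–54.2°C ✗ — fails.
Primer C (24 nt, A=4 T=8 G=6 C=6): length 24 ✓; 3' end CTT has 1 G/C ✓; Tm = 64.9 + 41·(12 − 16.4)/24 = 57.4°C, outside 46.7–54.2°C ✗ — fails.
Primer D (25 nt, A=9 T=7 G=4 C=5): length 25, outside 18–24 ✗; 3' end TAC has 1 G/C ✓; Tm = 64.9 + 41·(9 − 16.4)/25 = 52.8°C ✓ — fails.

Primer A only.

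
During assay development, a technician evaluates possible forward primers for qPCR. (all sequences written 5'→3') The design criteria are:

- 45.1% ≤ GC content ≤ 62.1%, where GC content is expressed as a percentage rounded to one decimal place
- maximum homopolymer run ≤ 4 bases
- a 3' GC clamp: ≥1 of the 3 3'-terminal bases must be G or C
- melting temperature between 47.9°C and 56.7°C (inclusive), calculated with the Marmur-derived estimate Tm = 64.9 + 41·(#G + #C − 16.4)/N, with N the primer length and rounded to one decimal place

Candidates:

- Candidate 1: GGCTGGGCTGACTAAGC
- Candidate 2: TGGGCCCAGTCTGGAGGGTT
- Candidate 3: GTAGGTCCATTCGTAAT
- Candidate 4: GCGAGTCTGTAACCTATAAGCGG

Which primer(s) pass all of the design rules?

Candidate 1 (17 nt, A=3 T=3 G=7 C=4): GC 11/17 = 64.7%, outside 45.1–62.1% ✗; longest run = 3 ✓; 3' end AGC has 2 G/C ✓; Tm = 64.9 + 41·(11 − 16.4)/17 = 51.9°C ✓ — fails.
Candidate 2 (20 nt, A=2 T=5 G=9 C=4): GC 13/20 = 65.0%, outside 45.1–62.1% ✗; longest run = 3 ✓; 3' end GTT has 1 G/C ✓; Tm = 64.9 + 41·(13 − 16.4)/20 = 57.9°C, outside 47.9–56.7°C ✗ — fails.
Candidate 3 (17 nt, A=4 T=6 G=4 C=3): GC 7/17 = 41.2%, outside 45.1–62.1% ✗; longest run = 2 ✓; 3' end AAT has 0 G/C, need ≥1 ✗; Tm = 64.9 + 41·(7 − 16.4)/17 = 42.2°C, outside 47.9–56.7°C ✗ — fails.
Candidate 4 (23 nt, A=6 T=5 G=7 C=5): GC 12/23 = 52.2% ✓; longest run = 2 ✓; 3' end CGG has 3 G/C ✓; Tm = 64.9 + 41·(12 − 16.4)/23 = 57.1°C, outside 47.9–56.7°C ✗ — fails.

None of the candidates satisfy all criteria.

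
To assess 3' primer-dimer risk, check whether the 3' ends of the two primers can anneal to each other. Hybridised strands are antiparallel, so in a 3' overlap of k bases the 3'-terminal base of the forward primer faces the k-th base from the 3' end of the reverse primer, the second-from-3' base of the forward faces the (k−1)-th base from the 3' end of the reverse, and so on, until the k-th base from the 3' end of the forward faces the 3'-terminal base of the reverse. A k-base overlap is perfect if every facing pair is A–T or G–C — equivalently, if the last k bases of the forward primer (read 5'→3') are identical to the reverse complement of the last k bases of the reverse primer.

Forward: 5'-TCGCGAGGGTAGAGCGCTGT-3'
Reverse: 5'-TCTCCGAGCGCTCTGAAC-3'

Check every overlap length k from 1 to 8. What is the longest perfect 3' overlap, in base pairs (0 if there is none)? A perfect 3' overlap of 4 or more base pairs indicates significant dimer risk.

Longest perfect overlap: 2 complementary base pairs; below the dimer-risk threshold (threshold 4).

Last 8 bases (5'→3') — forward …AGCGCTGT, reverse …CTCTGAAC.
Reverse complement of the reverse primer's last 8 bases: GTTCAGAG; its first k bases are the reverse complement of the reverse primer's last k bases, so a perfect k-base overlap needs the forward primer's last k bases to equal them.
Comparing (forward last k vs required): k=1: T vs G ✗; k=2: GT vs GT ✓; k=3: TGT vs GTT ✗; k=4: CTGT vs GTTC ✗; k=5: GCTGT vs GTTCA ✗; k=6: CGCTGT vs GTTCAG ✗; k=7: GCGCTGT vs GTTCAGA ✗; k=8: AGCGCTGT vs GTTCAGAG ✗.
Only k = 2 is perfect, so the longest perfect 3' overlap is 2.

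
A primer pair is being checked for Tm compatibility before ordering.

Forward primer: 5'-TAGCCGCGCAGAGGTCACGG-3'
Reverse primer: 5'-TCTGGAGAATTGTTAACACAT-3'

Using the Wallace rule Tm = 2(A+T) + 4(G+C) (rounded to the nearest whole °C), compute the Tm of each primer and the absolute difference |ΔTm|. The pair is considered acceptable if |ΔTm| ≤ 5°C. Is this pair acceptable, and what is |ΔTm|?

|ΔTm| = 12°C; the pair is not acceptable.

Forward: A=4 T=2 G=8 C=6 → Tm = 2·6 + 4·14 = 68°C.
Reverse: A=7 T=7 G=4 C=3 → Tm = 2·14 + 4·7 = 56°C.
|ΔTm| = |68 − 56| = 12°C, > 5°C.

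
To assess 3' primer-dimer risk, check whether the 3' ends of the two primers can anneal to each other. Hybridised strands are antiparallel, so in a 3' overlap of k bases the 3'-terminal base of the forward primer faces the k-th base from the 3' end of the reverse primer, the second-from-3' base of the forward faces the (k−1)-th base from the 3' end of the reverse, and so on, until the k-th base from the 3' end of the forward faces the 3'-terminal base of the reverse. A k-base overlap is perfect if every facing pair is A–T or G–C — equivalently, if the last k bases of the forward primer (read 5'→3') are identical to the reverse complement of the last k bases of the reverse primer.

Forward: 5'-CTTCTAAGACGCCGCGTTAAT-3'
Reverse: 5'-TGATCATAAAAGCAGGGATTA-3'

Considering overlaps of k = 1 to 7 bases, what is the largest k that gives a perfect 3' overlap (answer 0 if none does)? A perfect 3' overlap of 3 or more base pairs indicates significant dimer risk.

Longest perfect overlap: 4 complementary base pairs; significant dimer risk (threshold 3).

Last 7 bases (5'→3') — forward …CGTTAAT, reverse …GGGATTA.
Reverse complement of the reverse primer's last 7 bases: TAATCCC; its first k bases are the reverse complement of the reverse primer's last k bases, so a perfect k-base overlap needs the forward primer's last k bases to equal them.
Comparing (forward last k vs required): k=1: T vs T ✓; k=2: AT vs TA ✗; k=3: AAT vs TAA ✗; k=4: TAAT vs TAAT ✓; k=5: TTAAT vs TAATC ✗; k=6: GTTAAT vs TAATCC ✗; k=7: CGTTAAT vs TAATCCC ✗.
Perfect overlaps at k = 1, 4; the largest is 4.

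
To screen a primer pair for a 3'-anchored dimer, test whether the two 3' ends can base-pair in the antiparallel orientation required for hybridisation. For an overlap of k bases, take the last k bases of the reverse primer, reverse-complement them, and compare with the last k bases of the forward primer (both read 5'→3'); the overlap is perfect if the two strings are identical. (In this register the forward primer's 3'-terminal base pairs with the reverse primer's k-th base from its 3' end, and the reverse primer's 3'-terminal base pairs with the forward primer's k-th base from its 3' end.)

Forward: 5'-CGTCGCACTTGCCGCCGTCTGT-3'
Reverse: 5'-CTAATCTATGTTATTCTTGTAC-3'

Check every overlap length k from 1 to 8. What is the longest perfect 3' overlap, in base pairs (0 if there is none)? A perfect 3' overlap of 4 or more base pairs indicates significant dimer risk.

Longest perfect overlap: 2 complementary base pairs; below the dimer-risk threshold (threshold 4).

Last 8 bases (5'→3') — forward …CCGTCTGT, reverse …TCTTGTAC.
Reverse complement of the reverse primer's last 8 bases: GTACAAGA; its first k bases are the reverse complement of the reverse primer's last k bases, so a perfect k-base overlap needs the forward primer's last k bases to equal them.
Comparing (forward last k vs required): k=1: T vs G ✗; k=2: GT vs GT ✓; k=3: TGT vs GTA ✗; k=4: CTGT vs GTAC ✗; k=5: TCTGT vs GTACA ✗; k=6: GTCTGT vs GTACAA ✗; k=7: CGTCTGT vs GTACAAG ✗; k=8: CCGTCTGT vs GTACAAGA ✗.
Only k = 2 is perfect, so the longest perfect 3' overlap is 2.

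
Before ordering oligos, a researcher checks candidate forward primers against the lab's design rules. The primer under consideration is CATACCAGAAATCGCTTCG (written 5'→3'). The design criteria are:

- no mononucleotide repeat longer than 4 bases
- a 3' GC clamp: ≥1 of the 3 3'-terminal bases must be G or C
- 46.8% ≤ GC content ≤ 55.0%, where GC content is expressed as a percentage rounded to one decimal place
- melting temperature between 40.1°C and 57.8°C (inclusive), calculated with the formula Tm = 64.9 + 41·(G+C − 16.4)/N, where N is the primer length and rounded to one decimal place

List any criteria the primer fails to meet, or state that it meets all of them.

Base counts: A=6, T=4, G=3, C=6 (length 19).
homopolymer run: longest run = 3 ✓
GC clamp: 3' end TCG has 2 G/C ✓
GC content: GC 9/19 = 47.4% ✓
Tm: Tm = 64.9 + 41·(9 − 16.4)/19 = 48.9°C ✓

Meets all criteria.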